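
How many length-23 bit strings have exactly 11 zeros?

Choose the 11 positions: C(23,11) = 1352078.

1352078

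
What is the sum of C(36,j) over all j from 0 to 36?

The entries of row 36 sum to 2^36 = 68719476736.

68719476736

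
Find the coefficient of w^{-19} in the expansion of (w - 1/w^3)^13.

1287

General term: C(13,j)·(w)^j·(-1/w^3)^(13-j), with w-exponent 1j − 3(13−j) = 4j − 39.
Set 4j − 39 = -19: j = 5.
C(13,5) = 1287; 1^5 = 1; (-1)^8 = 1.
Coefficient = 1287 · 1 · 1 = 1287.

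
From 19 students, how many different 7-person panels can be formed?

50388

This is C(19,7) = 50388.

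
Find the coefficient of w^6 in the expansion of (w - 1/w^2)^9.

-9

General term: C(9,j)·(w)^j·(-1/w^2)^(9-j), with w-exponent 1j − 2(9−j) = 3j − 18.
Set 3j − 18 = 6: j = 8.
C(9,8) = 9; 1^8 = 1; (-1)^1 = -1.
Coefficient = 9 · 1 · (-1) = -9.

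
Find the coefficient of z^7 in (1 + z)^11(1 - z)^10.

-120

Coefficient of z^7 = Σ_{j} C(11,j)·1^j·C(10,7-j)·(-1)^(7-j) for j from 0 to 7.
= (-120) + 2310 + (-13860) + 34650 + (-39600) + 20790 + (-4620) + 330 = -120.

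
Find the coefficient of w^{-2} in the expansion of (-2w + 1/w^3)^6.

240

General term: C(6,j)·(-2w)^j·(1/w^3)^(6-j), with w-exponent 1j − 3(6−j) = 4j − 18.
Set 4j − 18 = -2: j = 4.
C(6,4) = 15; (-2)^4 = 16; 1^2 = 1.
Coefficient = 15 · 16 · 1 = 240.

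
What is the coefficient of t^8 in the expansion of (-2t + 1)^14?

The general term is C(14,j)·(-2t)^j·(1)^(14-j); the t^8 term has j = 8.
C(14,8) = 3003.
Coefficient = C(14,8) · (-2)^8 = 3003 · 256 = 768768.

768768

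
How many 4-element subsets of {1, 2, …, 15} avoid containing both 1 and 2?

1287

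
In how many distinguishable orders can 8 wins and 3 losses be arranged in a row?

165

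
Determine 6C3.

C(6,3) = (6·5·4) / 3! = 120 / 6 = 20.

20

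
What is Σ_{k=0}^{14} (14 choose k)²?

40116600

Σ C(14,k)² is the coefficient of x^14 in (1+x)^14(1+x)^14 = (1+x)^28, i.e. C(28,14) = 40116600.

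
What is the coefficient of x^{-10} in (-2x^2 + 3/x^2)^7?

-10206

General term: C(7,j)·(-2x^2)^j·(3/x^2)^(7-j), with x-exponent 2j − 2(7−j) = 4j − 14.
Set 4j − 14 = -10: j = 1.
C(7,1) = 7; (-2)^1 = -2; 3^6 = 729.
Coefficient = 7 · (-2) · 729 = -10206.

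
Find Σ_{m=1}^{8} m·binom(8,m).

1024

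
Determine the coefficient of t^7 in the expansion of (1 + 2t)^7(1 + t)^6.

Coefficient of t^7 = Σ_{j} C(7,j)·2^j·C(6,7-j)·1^(7-j) for j from 1 to 7.
= 14 + 504 + 4200 + 11200 + 10080 + 2688 + 128 = 28814.

28814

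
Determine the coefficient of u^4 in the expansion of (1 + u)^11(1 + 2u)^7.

10900

Coefficient of u^4 = Σ_{j} C(11,j)·1^j·C(7,4-j)·2^(4-j) for j from 0 to 4.
= 560 + 3080 + 4620 + 2310 + 330 = 10900.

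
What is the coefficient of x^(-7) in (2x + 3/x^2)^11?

10777536

General term: C(11,j)·(2x)^j·(3/x^2)^(11-j), with x-exponent 1j − 2(11−j) = 3j − 22.
Set 3j − 22 = -7: j = 5.
C(11,5) = 462; 2^5 = 32; 3^6 = 729.
Coefficient = 462 · 32 · 729 = 10777536.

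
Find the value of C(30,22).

C(30,22) = C(30,8) by symmetry.
C(30,8) = (30·29·28·27·26·25·24·23) / 8! = 235989936000 / 40320 = 5852925.

5852925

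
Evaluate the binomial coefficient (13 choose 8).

1287

C(13,8) = C(13,5) by symmetry.
C(13,5) = (13·12·11·10·9) / 5! = 154440 / 120 = 1287.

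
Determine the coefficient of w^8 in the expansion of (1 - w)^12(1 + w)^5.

110

Coefficient of w^8 = Σ_{j} C(12,j)·(-1)^j·C(5,8-j)·1^(8-j) for j from 3 to 8.
= (-220) + 2475 + (-7920) + 9240 + (-3960) + 495 = 110.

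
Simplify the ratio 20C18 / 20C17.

1/6

C(n,k+1)/C(n,k) = (n−k)/(k+1) = (20−17)/(17+1) = 3/18 = 1/6.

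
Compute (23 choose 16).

245157

C(23,16) = C(23,7) by symmetry.
C(23,7) = (23·22·21·20·19·18·17) / 7! = 1235591280 / 5040 = 245157.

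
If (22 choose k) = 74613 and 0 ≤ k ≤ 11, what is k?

6

C(22,k) increases on 0 ≤ k ≤ 11. C(22,5) = 26334 and C(22,6) = 74613, so k = 6.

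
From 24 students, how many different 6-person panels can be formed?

134596

This is C(24,6) = 134596.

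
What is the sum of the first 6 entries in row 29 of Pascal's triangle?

146596

1 + 29 + 406 + 3654 + 23751 + 118755 = 146596.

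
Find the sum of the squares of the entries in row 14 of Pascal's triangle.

By Vandermonde's identity, Σ C(14,j)² = C(28,14) = 40116600.

40116600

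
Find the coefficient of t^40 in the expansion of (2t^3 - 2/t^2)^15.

General term: C(15,j)·(2t^3)^j·(-2/t^2)^(15-j), with t-exponent 3j − 2(15−j) = 5j − 30.
Set 5j − 30 = 40: j = 14.
C(15,14) = 15; 2^14 = 16384; (-2)^1 = -2.
Coefficient = 15 · 16384 · (-2) = -491520.

-491520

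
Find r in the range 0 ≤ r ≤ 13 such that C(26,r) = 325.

C(26,r) increases on 0 ≤ r ≤ 13. C(26,1) = 26 and C(26,2) = 325, so r = 2.

2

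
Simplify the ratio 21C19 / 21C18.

3/19

C(n,k+1)/C(n,k) = (n−k)/(k+1) = (21−18)/(18+1) = 3/19.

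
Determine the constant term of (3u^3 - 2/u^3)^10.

-1959552

General term: C(10,j)·(3u^3)^j·(-2/u^3)^(10-j), with u-exponent 3j − 3(10−j) = 6j − 30.
Set 6j − 30 = 0: j = 5.
C(10,5) = 252; 3^5 = 243; (-2)^5 = -32.
Coefficient = 252 · 243 · (-32) = -1959552.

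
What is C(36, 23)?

2310789600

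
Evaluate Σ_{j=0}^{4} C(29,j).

27841

1 + 29 + 406 + 3654 + 23751 = 27841.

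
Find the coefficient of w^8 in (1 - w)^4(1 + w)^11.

99

Coefficient of w^8 = Σ_{j} C(4,j)·(-1)^j·C(11,8-j)·1^(8-j) for j from 0 to 4.
= 165 + (-1320) + 2772 + (-1848) + 330 = 99.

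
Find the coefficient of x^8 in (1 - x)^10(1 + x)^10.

Coefficient of x^8 = Σ_{j} C(10,j)·(-1)^j·C(10,8-j)·1^(8-j) for j from 0 to 8.
= 45 + (-1200) + 9450 + (-30240) + 44100 + (-30240) + 9450 + (-1200) + 45 = 210.

210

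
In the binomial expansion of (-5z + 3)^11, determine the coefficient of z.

The general term is C(11,j)·(-5z)^j·(3)^(11-j); the z^1 term has j = 1.
C(11,1) = 11.
Coefficient = C(11,1) · (-5)^1 · 3^10 = 11 · (-5) · 59049 = -3247695.

-3247695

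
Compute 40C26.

C(40,26) = C(40,14) by symmetry.
C(40,14) = (40·39·38·37·36·35·34·33·32·31·30·29·28·27) / 14! = 2023140487449489408000 / 87178291200 = 23206929840.

23206929840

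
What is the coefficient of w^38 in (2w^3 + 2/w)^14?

229376

General term: C(14,j)·(2w^3)^j·(2/w)^(14-j), with w-exponent 3j − 1(14−j) = 4j − 14.
Set 4j − 14 = 38: j = 13.
C(14,13) = 14; 2^13 = 8192; 2^1 = 2.
Coefficient = 14 · 8192 · 2 = 229376.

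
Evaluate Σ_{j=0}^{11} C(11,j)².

Σ C(11,j)² is the coefficient of x^11 in (1+x)^11(1+x)^11 = (1+x)^22, i.e. C(22,11) = 705432.

705432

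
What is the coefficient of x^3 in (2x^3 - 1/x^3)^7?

General term: C(7,j)·(2x^3)^j·(-1/x^3)^(7-j), with x-exponent 3j − 3(7−j) = 6j − 21.
Set 6j − 21 = 3: j = 4.
C(7,4) = 35; 2^4 = 16; (-1)^3 = -1.
Coefficient = 35 · 16 · (-1) = -560.

-560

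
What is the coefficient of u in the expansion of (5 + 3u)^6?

56250

The general term is C(6,j)·(5)^j·(3u)^(6-j); the u^1 term has j = 5.
C(6,5) = 6.
Coefficient = C(6,5) · 5^5 · 3^1 = 6 · 3125 · 3 = 56250.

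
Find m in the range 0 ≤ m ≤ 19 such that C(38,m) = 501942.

5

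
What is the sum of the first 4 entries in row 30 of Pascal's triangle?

4526

1 + 30 + 435 + 4060 = 4526.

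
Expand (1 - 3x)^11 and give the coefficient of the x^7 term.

-721710

The general term is C(11,j)·(1)^j·(-3x)^(11-j); the x^7 term has j = 4.
C(11,4) = 330.
Coefficient = C(11,4) · (-3)^7 = 330 · (-2187) = -721710.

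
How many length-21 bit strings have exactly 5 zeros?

Choose the 5 positions: C(21,5) = 20349.

20349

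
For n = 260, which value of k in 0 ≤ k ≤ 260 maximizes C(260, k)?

C(260,k) is maximized at k = 260/2 = 130.

130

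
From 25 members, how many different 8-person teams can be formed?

This is C(25,8) = 1081575.

1081575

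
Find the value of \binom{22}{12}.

646646

C(22,12) = C(22,10) by symmetry.
C(22,10) = (22·21·20·19·18·17·16·15·14·13) / 10! = 2346549004800 / 3628800 = 646646.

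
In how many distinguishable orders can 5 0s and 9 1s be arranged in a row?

Choose positions for the 0s: C(14,5) = 2002.

2002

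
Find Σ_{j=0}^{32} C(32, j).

The entries of row 32 sum to 2^32 = 4294967296.

4294967296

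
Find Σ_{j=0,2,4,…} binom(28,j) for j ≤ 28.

134217728

Even-j terms of row 28 sum to 2^27 = 134217728.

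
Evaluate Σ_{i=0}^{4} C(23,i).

1 + 23 + 253 + 1771 + 8855 = 10903.

10903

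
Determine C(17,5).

6188

C(17,5) = (17·16·15·14·13) / 5! = 742560 / 120 = 6188.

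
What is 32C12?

225792840

C(32,12) = (32·31·30·29·28·27·26·25·24·23·22·21) / 12! = 108155131628544000 / 479001600 = 225792840.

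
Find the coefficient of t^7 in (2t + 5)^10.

1920000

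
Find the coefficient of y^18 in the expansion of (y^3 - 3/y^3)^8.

-24

General term: C(8,j)·(y^3)^j·(-3/y^3)^(8-j), with y-exponent 3j − 3(8−j) = 6j − 24.
Set 6j − 24 = 18: j = 7.
C(8,7) = 8; 1^7 = 1; (-3)^1 = -3.
Coefficient = 8 · 1 · (-3) = -24.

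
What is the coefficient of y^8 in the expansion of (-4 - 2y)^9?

The general term is C(9,j)·(-4)^j·(-2y)^(9-j); the y^8 term has j = 1.
C(9,1) = 9.
Coefficient = C(9,1) · (-4)^1 · (-2)^8 = 9 · (-4) · 256 = -9216.

-9216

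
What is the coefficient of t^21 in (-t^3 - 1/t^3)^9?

-9

General term: C(9,j)·(-t^3)^j·(-1/t^3)^(9-j), with t-exponent 3j − 3(9−j) = 6j − 27.
Set 6j − 27 = 21: j = 8.
C(9,8) = 9; (-1)^8 = 1; (-1)^1 = -1.
Coefficient = 9 · 1 · (-1) = -9.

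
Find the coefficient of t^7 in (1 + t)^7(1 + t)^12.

(1 + t)^7(1 + t)^12 = (1 + t)^19, so the coefficient of t^7 is C(19,7)·1^7 = 50388·1 = 50388.

50388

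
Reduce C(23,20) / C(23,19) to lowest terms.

C(n,k+1)/C(n,k) = (n−k)/(k+1) = (23−19)/(19+1) = 4/20 = 1/5.

1/5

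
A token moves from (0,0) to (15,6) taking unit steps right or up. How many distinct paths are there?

Each path is a sequence of 21 steps with 15 rights: C(21,15) = 54264.

54264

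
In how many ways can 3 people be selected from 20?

This is C(20,3) = 1140.

1140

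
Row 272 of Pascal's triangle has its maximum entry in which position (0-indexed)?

C(272,m) is maximized at m = 272/2 = 136.

136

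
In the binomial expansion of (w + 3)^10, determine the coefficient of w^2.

The general term is C(10,j)·(w)^j·(3)^(10-j); the w^2 term has j = 2.
C(10,2) = 45.
Coefficient = C(10,2) · 3^8 = 45 · 6561 = 295245.

295245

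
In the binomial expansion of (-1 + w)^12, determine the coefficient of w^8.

495

The general term is C(12,j)·(-1)^j·(w)^(12-j); the w^8 term has j = 4.
C(12,4) = 495.
Coefficient = C(12,4) = 495.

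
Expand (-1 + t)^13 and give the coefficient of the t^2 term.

-78

The general term is C(13,j)·(-1)^j·(t)^(13-j); the t^2 term has j = 11.
C(13,11) = 78.
Coefficient = C(13,11) · (-1)^11 = 78 · (-1) = -78.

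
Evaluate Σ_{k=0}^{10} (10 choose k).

1024

Setting x = 1 in (1+x)^10 gives Σ C(10,k) = 2^10 = 1024.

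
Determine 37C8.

C(37,8) = (37·36·35·34·33·32·31·30) / 8! = 1556675366400 / 40320 = 38608020.

38608020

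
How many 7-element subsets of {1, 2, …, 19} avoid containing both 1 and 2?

44200

All 7-subsets: C(19,7) = 50388. Those containing both fixed elements: C(17,5) = 6188.
50388 − 6188 = 44200.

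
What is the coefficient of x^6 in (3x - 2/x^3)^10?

-393660

General term: C(10,j)·(3x)^j·(-2/x^3)^(10-j), with x-exponent 1j − 3(10−j) = 4j − 30.
Set 4j − 30 = 6: j = 9.
C(10,9) = 10; 3^9 = 19683; (-2)^1 = -2.
Coefficient = 10 · 19683 · (-2) = -393660.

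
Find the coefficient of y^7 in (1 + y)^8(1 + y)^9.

19448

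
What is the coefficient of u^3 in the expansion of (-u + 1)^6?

-20

The general term is C(6,j)·(-u)^j·(1)^(6-j); the u^3 term has j = 3.
C(6,3) = 20.
Coefficient = C(6,3) · (-1)^3 = 20 · (-1) = -20.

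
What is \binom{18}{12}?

C(18,12) = C(18,6) by symmetry.
C(18,6) = (18·17·16·15·14·13) / 6! = 13366080 / 720 = 18564.

18564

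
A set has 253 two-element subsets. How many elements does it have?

23

n(n−1)/2 = 253 ⇒ n(n−1) = 506. Since 23·22 = 506, n = 23.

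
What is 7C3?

35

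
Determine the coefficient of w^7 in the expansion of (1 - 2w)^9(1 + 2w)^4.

Coefficient of w^7 = Σ_{j} C(9,j)·(-2)^j·C(4,7-j)·2^(7-j) for j from 3 to 7.
= (-10752) + 64512 + (-96768) + 43008 + (-4608) = -4608.

-4608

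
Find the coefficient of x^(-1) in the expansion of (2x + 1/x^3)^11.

42240

General term: C(11,j)·(2x)^j·(1/x^3)^(11-j), with x-exponent 1j − 3(11−j) = 4j − 33.
Set 4j − 33 = -1: j = 8.
C(11,8) = 165; 2^8 = 256; 1^3 = 1.
Coefficient = 165 · 256 · 1 = 42240.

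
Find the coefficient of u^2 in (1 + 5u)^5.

250

The general term is C(5,j)·(1)^j·(5u)^(5-j); the u^2 term has j = 3.
C(5,3) = 10.
Coefficient = C(5,3) · 5^2 = 10 · 25 = 250.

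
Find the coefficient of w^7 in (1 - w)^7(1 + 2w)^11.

2661

Coefficient of w^7 = Σ_{j} C(7,j)·(-1)^j·C(11,7-j)·2^(7-j) for j from 0 to 7.
= 42240 + (-206976) + 310464 + (-184800) + 46200 + (-4620) + 154 + (-1) = 2661.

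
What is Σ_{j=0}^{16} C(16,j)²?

601080390

Σ C(16,j)² is the coefficient of x^16 in (1+x)^16(1+x)^16 = (1+x)^32, i.e. C(32,16) = 601080390.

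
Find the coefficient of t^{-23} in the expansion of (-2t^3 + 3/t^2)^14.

-44641044

General term: C(14,j)·(-2t^3)^j·(3/t^2)^(14-j), with t-exponent 3j − 2(14−j) = 5j − 28.
Set 5j − 28 = -23: j = 1.
C(14,1) = 14; (-2)^1 = -2; 3^13 = 1594323.
Coefficient = 14 · (-2) · 1594323 = -44641044.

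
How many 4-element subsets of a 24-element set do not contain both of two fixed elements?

All 4-subsets: C(24,4) = 10626. Those containing both fixed elements: C(22,2) = 231.
10626 − 231 = 10395.

10395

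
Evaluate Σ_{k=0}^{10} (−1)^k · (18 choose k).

19448

The partial alternating sum Σ_{k=0}^{10} (−1)^k C(18,k) = (−1)^10 C(17,10) = 19448.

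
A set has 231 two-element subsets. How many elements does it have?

n(n−1)/2 = 231 ⇒ n(n−1) = 462. Since 22·21 = 462, n = 22.

22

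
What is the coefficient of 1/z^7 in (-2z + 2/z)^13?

General term: C(13,j)·(-2z)^j·(2/z)^(13-j), with z-exponent 1j − 1(13−j) = 2j − 13.
Set 2j − 13 = -7: j = 3.
C(13,3) = 286; (-2)^3 = -8; 2^10 = 1024.
Coefficient = 286 · (-8) · 1024 = -2342912.

-2342912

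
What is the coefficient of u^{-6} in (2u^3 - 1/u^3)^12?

-25344

General term: C(12,j)·(2u^3)^j·(-1/u^3)^(12-j), with u-exponent 3j − 3(12−j) = 6j − 36.
Set 6j − 36 = -6: j = 5.
C(12,5) = 792; 2^5 = 32; (-1)^7 = -1.
Coefficient = 792 · 32 · (-1) = -25344.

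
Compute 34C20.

1391975640

C(34,20) = C(34,14) by symmetry.
C(34,14) = (34·33·32·31·30·29·28·27·26·25·24·23·22·21) / 14! = 121350057687226368000 / 87178291200 = 1391975640.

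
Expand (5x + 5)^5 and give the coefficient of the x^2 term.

31250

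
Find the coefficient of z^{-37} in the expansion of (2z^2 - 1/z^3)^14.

-28

General term: C(14,j)·(2z^2)^j·(-1/z^3)^(14-j), with z-exponent 2j − 3(14−j) = 5j − 42.
Set 5j − 42 = -37: j = 1.
C(14,1) = 14; 2^1 = 2; (-1)^13 = -1.
Coefficient = 14 · 2 · (-1) = -28.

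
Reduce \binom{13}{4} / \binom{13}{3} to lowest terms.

C(n,k+1)/C(n,k) = (n−k)/(k+1) = (13−3)/(3+1) = 10/4 = 5/2.

5/2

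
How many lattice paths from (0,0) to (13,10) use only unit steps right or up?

Each path is a sequence of 23 steps with 13 rights: C(23,13) = 1144066.

1144066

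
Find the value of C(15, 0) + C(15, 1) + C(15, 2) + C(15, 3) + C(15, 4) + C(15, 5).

1 + 15 + 105 + 455 + 1365 + 3003 = 4944.

4944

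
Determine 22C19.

C(22,19) = C(22,3) by symmetry.
C(22,3) = (22·21·20) / 3! = 9240 / 6 = 1540.

1540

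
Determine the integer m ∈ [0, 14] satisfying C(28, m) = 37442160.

C(28,m) increases on 0 ≤ m ≤ 14. C(28,12) = 30421755 and C(28,13) = 37442160, so m = 13.

13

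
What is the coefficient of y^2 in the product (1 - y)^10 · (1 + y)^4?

Coefficient of y^2 = Σ_{j} C(10,j)·(-1)^j·C(4,2-j)·1^(2-j) for j from 0 to 2.
= 6 + (-40) + 45 = 11.

11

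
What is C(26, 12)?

9657700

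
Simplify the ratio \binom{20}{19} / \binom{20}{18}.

C(n,k+1)/C(n,k) = (n−k)/(k+1) = (20−18)/(18+1) = 2/19.

2/19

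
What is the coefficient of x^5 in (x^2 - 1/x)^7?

General term: C(7,j)·(x^2)^j·(-1/x)^(7-j), with x-exponent 2j − 1(7−j) = 3j − 7.
Set 3j − 7 = 5: j = 4.
C(7,4) = 35; 1^4 = 1; (-1)^3 = -1.
Coefficient = 35 · 1 · (-1) = -35.

-35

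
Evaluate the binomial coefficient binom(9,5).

C(9,5) = C(9,4) by symmetry.
C(9,4) = (9·8·7·6) / 4! = 3024 / 24 = 126.

126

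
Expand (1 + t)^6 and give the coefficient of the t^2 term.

The general term is C(6,j)·(1)^j·(t)^(6-j); the t^2 term has j = 4.
C(6,4) = 15.
Coefficient = C(6,4) = 15.

15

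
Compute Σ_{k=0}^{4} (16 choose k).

2517

1 + 16 + 120 + 560 + 1820 = 2517.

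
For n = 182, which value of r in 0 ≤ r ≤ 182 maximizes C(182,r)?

91

C(182,r) is maximized at r = 182/2 = 91.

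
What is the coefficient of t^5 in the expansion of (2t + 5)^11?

The general term is C(11,j)·(2t)^j·(5)^(11-j); the t^5 term has j = 5.
C(11,5) = 462.
Coefficient = C(11,5) · 2^5 · 5^6 = 462 · 32 · 15625 = 231000000.

231000000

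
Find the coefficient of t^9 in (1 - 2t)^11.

The general term is C(11,j)·(1)^j·(-2t)^(11-j); the t^9 term has j = 2.
C(11,2) = 55.
Coefficient = C(11,2) · (-2)^9 = 55 · (-512) = -28160.

-28160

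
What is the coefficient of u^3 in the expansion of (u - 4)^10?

-1966080

The general term is C(10,j)·(u)^j·(-4)^(10-j); the u^3 term has j = 3.
C(10,3) = 120.
Coefficient = C(10,3) · (-4)^7 = 120 · (-16384) = -1966080.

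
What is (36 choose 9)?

94143280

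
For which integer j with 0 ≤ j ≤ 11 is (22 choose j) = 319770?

C(22,j) increases on 0 ≤ j ≤ 11. C(22,7) = 170544 and C(22,8) = 319770, so j = 8.

8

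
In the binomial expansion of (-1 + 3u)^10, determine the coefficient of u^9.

The general term is C(10,j)·(-1)^j·(3u)^(10-j); the u^9 term has j = 1.
C(10,1) = 10.
Coefficient = C(10,1) · (-1)^1 · 3^9 = 10 · (-1) · 19683 = -196830.

-196830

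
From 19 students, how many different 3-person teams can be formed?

This is C(19,3) = 969.

969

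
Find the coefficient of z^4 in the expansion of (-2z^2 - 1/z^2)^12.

101376

General term: C(12,j)·(-2z^2)^j·(-1/z^2)^(12-j), with z-exponent 2j − 2(12−j) = 4j − 24.
Set 4j − 24 = 4: j = 7.
C(12,7) = 792; (-2)^7 = -128; (-1)^5 = -1.
Coefficient = 792 · (-128) · (-1) = 101376.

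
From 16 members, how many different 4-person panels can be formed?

1820

This is C(16,4) = 1820.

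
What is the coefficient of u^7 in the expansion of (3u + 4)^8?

The general term is C(8,j)·(3u)^j·(4)^(8-j); the u^7 term has j = 7.
C(8,7) = 8.
Coefficient = C(8,7) · 3^7 · 4^1 = 8 · 2187 · 4 = 69984.

69984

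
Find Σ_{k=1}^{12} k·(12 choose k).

24576

Since k·C(12,k) = 12·C(11,k−1), the sum is 12·2^11 = 12·2048 = 24576.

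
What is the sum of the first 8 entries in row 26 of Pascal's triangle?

971712

1 + 26 + 325 + 2600 + 14950 + 65780 + 230230 + 657800 = 971712.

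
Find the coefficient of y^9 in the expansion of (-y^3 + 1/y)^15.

5005

General term: C(15,j)·(-y^3)^j·(1/y)^(15-j), with y-exponent 3j − 1(15−j) = 4j − 15.
Set 4j − 15 = 9: j = 6.
C(15,6) = 5005; (-1)^6 = 1; 1^9 = 1.
Coefficient = 5005 · 1 · 1 = 5005.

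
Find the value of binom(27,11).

13037895

C(27,11) = (27·26·25·24·23·22·21·20·19·18·17) / 11! = 520431047136000 / 39916800 = 13037895.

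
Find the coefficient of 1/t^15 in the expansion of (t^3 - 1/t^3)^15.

General term: C(15,j)·(t^3)^j·(-1/t^3)^(15-j), with t-exponent 3j − 3(15−j) = 6j − 45.
Set 6j − 45 = -15: j = 5.
C(15,5) = 3003; 1^5 = 1; (-1)^10 = 1.
Coefficient = 3003 · 1 · 1 = 3003.

3003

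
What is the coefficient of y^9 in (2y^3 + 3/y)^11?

10777536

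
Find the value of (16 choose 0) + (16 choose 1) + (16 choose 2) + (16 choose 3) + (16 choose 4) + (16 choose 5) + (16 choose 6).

1 + 16 + 120 + 560 + 1820 + 4368 + 8008 = 14893.

14893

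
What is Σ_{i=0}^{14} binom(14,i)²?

40116600

By Vandermonde's identity, Σ C(14,i)² = C(28,14) = 40116600.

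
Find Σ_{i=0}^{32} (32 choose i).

4294967296

Setting x = 1 in (1+x)^32 gives Σ C(32,i) = 2^32 = 4294967296.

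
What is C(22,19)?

C(22,19) = C(22,3) by symmetry.
C(22,3) = (22·21·20) / 3! = 9240 / 6 = 1540.

1540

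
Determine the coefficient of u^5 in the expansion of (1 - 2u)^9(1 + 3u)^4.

Coefficient of u^5 = Σ_{j} C(9,j)·(-2)^j·C(4,5-j)·3^(5-j) for j from 1 to 5.
= (-1458) + 15552 + (-36288) + 24192 + (-4032) = -2034.

-2034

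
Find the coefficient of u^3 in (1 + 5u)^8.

7000

The general term is C(8,j)·(1)^j·(5u)^(8-j); the u^3 term has j = 5.
C(8,5) = 56.
Coefficient = C(8,5) · 5^3 = 56 · 125 = 7000.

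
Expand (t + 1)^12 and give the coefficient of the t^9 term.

220

The general term is C(12,j)·(t)^j·(1)^(12-j); the t^9 term has j = 9.
C(12,9) = 220.
Coefficient = C(12,9) = 220.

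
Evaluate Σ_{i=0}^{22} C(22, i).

4194304

Setting x = 1 in (1+x)^22 gives Σ C(22,i) = 2^22 = 4194304.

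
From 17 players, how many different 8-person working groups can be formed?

24310

This is C(17,8) = 24310.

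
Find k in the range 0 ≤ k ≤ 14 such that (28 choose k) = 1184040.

7

C(28,k) increases on 0 ≤ k ≤ 14. C(28,6) = 376740 and C(28,7) = 1184040, so k = 7.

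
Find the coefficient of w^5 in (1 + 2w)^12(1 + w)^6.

Coefficient of w^5 = Σ_{j} C(12,j)·2^j·C(6,5-j)·1^(5-j) for j from 0 to 5.
= 6 + 360 + 5280 + 26400 + 47520 + 25344 = 104910.

104910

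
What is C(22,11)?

C(22,11) = (22·21·20·19·18·17·16·15·14·13·12) / 11! = 28158588057600 / 39916800 = 705432.

705432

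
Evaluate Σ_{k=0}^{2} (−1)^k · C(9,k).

28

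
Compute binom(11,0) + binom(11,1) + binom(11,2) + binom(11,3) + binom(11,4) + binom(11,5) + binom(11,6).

1486

1 + 11 + 55 + 165 + 330 + 462 + 462 = 1486.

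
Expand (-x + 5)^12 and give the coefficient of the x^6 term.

The general term is C(12,j)·(-x)^j·(5)^(12-j); the x^6 term has j = 6.
C(12,6) = 924.
Coefficient = C(12,6) · 5^6 = 924 · 15625 = 14437500.

14437500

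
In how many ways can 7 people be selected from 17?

19448

This is C(17,7) = 19448.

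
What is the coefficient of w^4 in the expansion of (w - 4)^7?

The general term is C(7,j)·(w)^j·(-4)^(7-j); the w^4 term has j = 4.
C(7,4) = 35.
Coefficient = C(7,4) · (-4)^3 = 35 · (-64) = -2240.

-2240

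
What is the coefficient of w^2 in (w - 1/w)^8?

-56

General term: C(8,j)·(w)^j·(-1/w)^(8-j), with w-exponent 1j − 1(8−j) = 2j − 8.
Set 2j − 8 = 2: j = 5.
C(8,5) = 56; 1^5 = 1; (-1)^3 = -1.
Coefficient = 56 · 1 · (-1) = -56.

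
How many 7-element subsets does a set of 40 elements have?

18643560

C(40,7) = (40·39·38·37·36·35·34) / 7! = 93963542400 / 5040 = 18643560.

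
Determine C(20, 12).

C(20,12) = C(20,8) by symmetry.
C(20,8) = (20·19·18·17·16·15·14·13) / 8! = 5079110400 / 40320 = 125970.

125970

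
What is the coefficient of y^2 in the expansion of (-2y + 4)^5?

2560

The general term is C(5,j)·(-2y)^j·(4)^(5-j); the y^2 term has j = 2.
C(5,2) = 10.
Coefficient = C(5,2) · (-2)^2 · 4^3 = 10 · 4 · 64 = 2560.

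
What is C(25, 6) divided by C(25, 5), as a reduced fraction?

C(n,k+1)/C(n,k) = (n−k)/(k+1) = (25−5)/(5+1) = 20/6 = 10/3.

10/3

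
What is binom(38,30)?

C(38,30) = C(38,8) by symmetry.
C(38,8) = (38·37·36·35·34·33·32·31) / 8! = 1971788797440 / 40320 = 48903492.

48903492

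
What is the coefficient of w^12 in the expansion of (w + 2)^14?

364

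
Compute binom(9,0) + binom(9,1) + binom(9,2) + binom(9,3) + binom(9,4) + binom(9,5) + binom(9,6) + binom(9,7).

1 + 9 + 36 + 84 + 126 + 126 + 84 + 36 = 502.

502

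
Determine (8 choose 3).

56

C(8,3) = (8·7·6) / 3! = 336 / 6 = 56.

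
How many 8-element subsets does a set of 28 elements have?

C(28,8) = (28·27·26·25·24·23·22·21) / 8! = 125318793600 / 40320 = 3108105.

3108105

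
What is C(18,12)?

18564

C(18,12) = C(18,6) by symmetry.
C(18,6) = (18·17·16·15·14·13) / 6! = 13366080 / 720 = 18564.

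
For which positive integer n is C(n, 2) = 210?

n(n−1)/2 = 210 ⇒ n(n−1) = 420. Since 21·20 = 420, n = 21.

21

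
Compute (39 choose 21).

62359143990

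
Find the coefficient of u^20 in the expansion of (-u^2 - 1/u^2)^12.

General term: C(12,j)·(-u^2)^j·(-1/u^2)^(12-j), with u-exponent 2j − 2(12−j) = 4j − 24.
Set 4j − 24 = 20: j = 11.
C(12,11) = 12; (-1)^11 = -1; (-1)^1 = -1.
Coefficient = 12 · (-1) · (-1) = 12.

12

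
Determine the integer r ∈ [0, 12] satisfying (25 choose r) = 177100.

6

C(25,r) increases on 0 ≤ r ≤ 12. C(25,5) = 53130 and C(25,6) = 177100, so r = 6.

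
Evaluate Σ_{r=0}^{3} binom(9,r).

130

1 + 9 + 36 + 84 = 130.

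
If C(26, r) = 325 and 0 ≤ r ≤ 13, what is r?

C(26,r) increases on 0 ≤ r ≤ 13. C(26,1) = 26 and C(26,2) = 325, so r = 2.

2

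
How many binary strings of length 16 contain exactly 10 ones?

Choose the 10 positions: C(16,10) = 8008.

8008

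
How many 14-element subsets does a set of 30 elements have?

145422675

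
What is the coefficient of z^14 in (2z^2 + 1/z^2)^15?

General term: C(15,j)·(2z^2)^j·(1/z^2)^(15-j), with z-exponent 2j − 2(15−j) = 4j − 30.
Set 4j − 30 = 14: j = 11.
C(15,11) = 1365; 2^11 = 2048; 1^4 = 1.
Coefficient = 1365 · 2048 · 1 = 2795520.

2795520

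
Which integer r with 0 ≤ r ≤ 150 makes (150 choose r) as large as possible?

C(150,r) is maximized at r = 150/2 = 75.

75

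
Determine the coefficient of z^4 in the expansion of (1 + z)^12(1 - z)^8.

-19

Coefficient of z^4 = Σ_{j} C(12,j)·1^j·C(8,4-j)·(-1)^(4-j) for j from 0 to 4.
= 70 + (-672) + 1848 + (-1760) + 495 = -19.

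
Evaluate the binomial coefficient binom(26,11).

C(26,11) = (26·25·24·23·22·21·20·19·18·17·16) / 11! = 308403583488000 / 39916800 = 7726160.

7726160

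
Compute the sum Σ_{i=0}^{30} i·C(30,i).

Differentiating (1+x)^30 and setting x=1: Σ i·C(30,i) = 30·2^29 = 16106127360.

16106127360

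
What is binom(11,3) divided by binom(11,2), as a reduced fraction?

3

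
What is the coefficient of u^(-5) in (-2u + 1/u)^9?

144

General term: C(9,j)·(-2u)^j·(1/u)^(9-j), with u-exponent 1j − 1(9−j) = 2j − 9.
Set 2j − 9 = -5: j = 2.
C(9,2) = 36; (-2)^2 = 4; 1^7 = 1.
Coefficient = 36 · 4 · 1 = 144.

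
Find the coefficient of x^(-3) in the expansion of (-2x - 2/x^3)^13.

General term: C(13,j)·(-2x)^j·(-2/x^3)^(13-j), with x-exponent 1j − 3(13−j) = 4j − 39.
Set 4j − 39 = -3: j = 9.
C(13,9) = 715; (-2)^9 = -512; (-2)^4 = 16.
Coefficient = 715 · (-512) · 16 = -5857280.

-5857280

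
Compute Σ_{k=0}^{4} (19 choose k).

5036

1 + 19 + 171 + 969 + 3876 = 5036.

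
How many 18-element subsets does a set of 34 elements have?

C(34,18) = C(34,16) by symmetry.
C(34,16) = (34·33·32·31·30·29·28·27·26·25·24·23·22·21·20·19) / 16! = 46113021921146019840000 / 20922789888000 = 2203961430.

2203961430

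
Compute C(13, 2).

78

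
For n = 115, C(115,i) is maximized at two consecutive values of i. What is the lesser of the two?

For odd n = 115, C(115,i) peaks at i = (n−1)/2 and (n+1)/2; the lesser is 57.

57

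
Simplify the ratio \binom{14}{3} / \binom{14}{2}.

4

C(n,k+1)/C(n,k) = (n−k)/(k+1) = (14−2)/(2+1) = 12/3 = 4.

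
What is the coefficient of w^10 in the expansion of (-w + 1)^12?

The general term is C(12,j)·(-w)^j·(1)^(12-j); the w^10 term has j = 10.
C(12,10) = 66.
Coefficient = C(12,10) = 66.

66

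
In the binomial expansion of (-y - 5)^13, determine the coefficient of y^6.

-134062500

The general term is C(13,j)·(-y)^j·(-5)^(13-j); the y^6 term has j = 6.
C(13,6) = 1716.
Coefficient = C(13,6) · (-5)^7 = 1716 · (-78125) = -134062500.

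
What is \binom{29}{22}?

1560780

C(29,22) = C(29,7) by symmetry.
C(29,7) = (29·28·27·26·25·24·23) / 7! = 7866331200 / 5040 = 1560780.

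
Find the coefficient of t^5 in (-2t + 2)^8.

The general term is C(8,j)·(-2t)^j·(2)^(8-j); the t^5 term has j = 5.
C(8,5) = 56.
Coefficient = C(8,5) · (-2)^5 · 2^3 = 56 · (-32) · 8 = -14336.

-14336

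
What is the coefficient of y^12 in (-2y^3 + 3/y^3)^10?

-414720

General term: C(10,j)·(-2y^3)^j·(3/y^3)^(10-j), with y-exponent 3j − 3(10−j) = 6j − 30.
Set 6j − 30 = 12: j = 7.
C(10,7) = 120; (-2)^7 = -128; 3^3 = 27.
Coefficient = 120 · (-128) · 27 = -414720.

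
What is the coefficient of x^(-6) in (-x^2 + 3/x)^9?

General term: C(9,j)·(-x^2)^j·(3/x)^(9-j), with x-exponent 2j − 1(9−j) = 3j − 9.
Set 3j − 9 = -6: j = 1.
C(9,1) = 9; (-1)^1 = -1; 3^8 = 6561.
Coefficient = 9 · (-1) · 6561 = -59049.

-59049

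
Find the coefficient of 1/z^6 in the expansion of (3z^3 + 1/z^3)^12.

192456

General term: C(12,j)·(3z^3)^j·(1/z^3)^(12-j), with z-exponent 3j − 3(12−j) = 6j − 36.
Set 6j − 36 = -6: j = 5.
C(12,5) = 792; 3^5 = 243; 1^7 = 1.
Coefficient = 792 · 243 · 1 = 192456.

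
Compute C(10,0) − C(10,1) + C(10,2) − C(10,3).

The partial alternating sum Σ_{k=0}^{3} (−1)^k C(10,k) = (−1)^3 C(9,3) = -84.

-84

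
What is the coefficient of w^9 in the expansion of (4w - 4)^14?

-537407782912

The general term is C(14,j)·(4w)^j·(-4)^(14-j); the w^9 term has j = 9.
C(14,9) = 2002.
Coefficient = C(14,9) · 4^9 · (-4)^5 = 2002 · 262144 · (-1024) = -537407782912.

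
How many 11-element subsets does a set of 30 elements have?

54627300

C(30,11) = (30·29·28·27·26·25·24·23·22·21·20) / 11! = 2180547008640000 / 39916800 = 54627300.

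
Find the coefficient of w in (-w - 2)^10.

5120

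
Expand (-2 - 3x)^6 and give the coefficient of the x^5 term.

2916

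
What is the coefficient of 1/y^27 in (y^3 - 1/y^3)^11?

General term: C(11,j)·(y^3)^j·(-1/y^3)^(11-j), with y-exponent 3j − 3(11−j) = 6j − 33.
Set 6j − 33 = -27: j = 1.
C(11,1) = 11; 1^1 = 1; (-1)^10 = 1.
Coefficient = 11 · 1 · 1 = 11.

11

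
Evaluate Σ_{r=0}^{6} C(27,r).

1 + 27 + 351 + 2925 + 17550 + 80730 + 296010 = 397594.

397594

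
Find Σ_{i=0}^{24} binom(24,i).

Setting x = 1 in (1+x)^24 gives Σ C(24,i) = 2^24 = 16777216.

16777216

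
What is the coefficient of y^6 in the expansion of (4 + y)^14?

The general term is C(14,j)·(4)^j·(y)^(14-j); the y^6 term has j = 8.
C(14,8) = 3003.
Coefficient = C(14,8) · 4^8 = 3003 · 65536 = 196804608.

196804608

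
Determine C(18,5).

8568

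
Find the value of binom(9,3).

84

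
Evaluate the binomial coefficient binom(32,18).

C(32,18) = C(32,14) by symmetry.
C(32,14) = (32·31·30·29·28·27·26·25·24·23·22·21·20·19) / 14! = 41098950018846720000 / 87178291200 = 471435600.

471435600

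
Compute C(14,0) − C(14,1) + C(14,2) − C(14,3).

-286

The partial alternating sum Σ_{k=0}^{3} (−1)^k C(14,k) = (−1)^3 C(13,3) = -286.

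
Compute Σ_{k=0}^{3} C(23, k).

2048

1 + 23 + 253 + 1771 = 2048.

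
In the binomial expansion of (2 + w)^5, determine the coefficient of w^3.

40

The general term is C(5,j)·(2)^j·(w)^(5-j); the w^3 term has j = 2.
C(5,2) = 10.
Coefficient = C(5,2) · 2^2 = 10 · 4 = 40.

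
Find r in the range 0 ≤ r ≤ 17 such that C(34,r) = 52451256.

C(34,r) increases on 0 ≤ r ≤ 17. C(34,8) = 18156204 and C(34,9) = 52451256, so r = 9.

9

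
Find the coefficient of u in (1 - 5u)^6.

-30

The general term is C(6,j)·(1)^j·(-5u)^(6-j); the u^1 term has j = 5.
C(6,5) = 6.
Coefficient = C(6,5) · (-5)^1 = 6 · (-5) = -30.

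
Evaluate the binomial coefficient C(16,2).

C(16,2) = (16·15) / 2! = 240 / 2 = 120.

120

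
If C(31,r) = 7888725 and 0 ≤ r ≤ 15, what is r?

8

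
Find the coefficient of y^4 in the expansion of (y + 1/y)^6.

6

General term: C(6,j)·(y)^j·(1/y)^(6-j), with y-exponent 1j − 1(6−j) = 2j − 6.
Set 2j − 6 = 4: j = 5.
C(6,5) = 6; 1^5 = 1; 1^1 = 1.
Coefficient = 6 · 1 · 1 = 6.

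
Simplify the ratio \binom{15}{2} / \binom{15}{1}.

C(n,k+1)/C(n,k) = (n−k)/(k+1) = (15−1)/(1+1) = 14/2 = 7.

7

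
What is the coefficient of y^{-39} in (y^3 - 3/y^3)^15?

General term: C(15,j)·(y^3)^j·(-3/y^3)^(15-j), with y-exponent 3j − 3(15−j) = 6j − 45.
Set 6j − 45 = -39: j = 1.
C(15,1) = 15; 1^1 = 1; (-3)^14 = 4782969.
Coefficient = 15 · 1 · 4782969 = 71744535.

71744535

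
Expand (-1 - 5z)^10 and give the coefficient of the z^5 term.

The general term is C(10,j)·(-1)^j·(-5z)^(10-j); the z^5 term has j = 5.
C(10,5) = 252.
Coefficient = C(10,5) · (-1)^5 · (-5)^5 = 252 · (-1) · (-3125) = 787500.

787500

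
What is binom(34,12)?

548354040

C(34,12) = (34·33·32·31·30·29·28·27·26·25·24·23) / 12! = 262662462526464000 / 479001600 = 548354040.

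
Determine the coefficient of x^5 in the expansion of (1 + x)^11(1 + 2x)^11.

Coefficient of x^5 = Σ_{j} C(11,j)·1^j·C(11,5-j)·2^(5-j) for j from 0 to 5.
= 14784 + 58080 + 72600 + 36300 + 7260 + 462 = 189486.

189486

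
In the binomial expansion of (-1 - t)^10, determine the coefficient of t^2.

The general term is C(10,j)·(-1)^j·(-t)^(10-j); the t^2 term has j = 8.
C(10,8) = 45.
Coefficient = C(10,8) = 45.

45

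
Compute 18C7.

31824

C(18,7) = (18·17·16·15·14·13·12) / 7! = 160392960 / 5040 = 31824.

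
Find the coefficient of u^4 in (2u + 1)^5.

80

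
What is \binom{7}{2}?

21

C(7,2) = (7·6) / 2! = 42 / 2 = 21.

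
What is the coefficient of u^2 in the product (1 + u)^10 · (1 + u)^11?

(1 + u)^10(1 + u)^11 = (1 + u)^21, so the coefficient of u^2 is C(21,2)·1^2 = 210·1 = 210.

210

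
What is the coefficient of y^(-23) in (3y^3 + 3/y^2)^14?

General term: C(14,j)·(3y^3)^j·(3/y^2)^(14-j), with y-exponent 3j − 2(14−j) = 5j − 28.
Set 5j − 28 = -23: j = 1.
C(14,1) = 14; 3^1 = 3; 3^13 = 1594323.
Coefficient = 14 · 3 · 1594323 = 66961566.

66961566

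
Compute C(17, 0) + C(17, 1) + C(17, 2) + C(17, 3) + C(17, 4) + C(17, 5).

9402

1 + 17 + 136 + 680 + 2380 + 6188 = 9402.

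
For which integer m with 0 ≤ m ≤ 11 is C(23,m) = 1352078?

C(23,m) increases on 0 ≤ m ≤ 11. C(23,10) = 1144066 and C(23,11) = 1352078, so m = 11.

11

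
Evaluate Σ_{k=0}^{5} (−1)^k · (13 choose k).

-792

The partial alternating sum Σ_{k=0}^{5} (−1)^k C(13,k) = (−1)^5 C(12,5) = -792.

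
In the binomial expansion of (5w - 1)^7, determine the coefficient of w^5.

65625

The general term is C(7,j)·(5w)^j·(-1)^(7-j); the w^5 term has j = 5.
C(7,5) = 21.
Coefficient = C(7,5) · 5^5 = 21 · 3125 = 65625.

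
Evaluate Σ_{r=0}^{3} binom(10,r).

176

1 + 10 + 45 + 120 = 176.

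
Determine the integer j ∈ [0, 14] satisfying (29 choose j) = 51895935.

12

C(29,j) increases on 0 ≤ j ≤ 14. C(29,11) = 34597290 and C(29,12) = 51895935, so j = 12.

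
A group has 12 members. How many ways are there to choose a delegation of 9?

This is C(12,9) = 220.

220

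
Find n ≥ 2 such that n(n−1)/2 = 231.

n(n−1)/2 = 231 ⇒ n(n−1) = 462. Since 22·21 = 462, n = 22.

22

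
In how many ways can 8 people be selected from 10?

45

This is C(10,8) = 45.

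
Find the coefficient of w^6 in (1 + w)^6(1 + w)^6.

924

(1 + w)^6(1 + w)^6 = (1 + w)^12, so the coefficient of w^6 is C(12,6)·1^6 = 924·1 = 924.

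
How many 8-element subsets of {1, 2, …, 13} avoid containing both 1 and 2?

All 8-subsets: C(13,8) = 1287. Those containing both fixed elements: C(11,6) = 462.
1287 − 462 = 825.

825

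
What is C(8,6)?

28

C(8,6) = C(8,2) by symmetry.
C(8,2) = (8·7) / 2! = 56 / 2 = 28.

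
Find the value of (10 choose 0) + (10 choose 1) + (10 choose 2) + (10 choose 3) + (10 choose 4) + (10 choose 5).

1 + 10 + 45 + 120 + 210 + 252 = 638.

638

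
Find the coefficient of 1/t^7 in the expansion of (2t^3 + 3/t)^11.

General term: C(11,j)·(2t^3)^j·(3/t)^(11-j), with t-exponent 3j − 1(11−j) = 4j − 11.
Set 4j − 11 = -7: j = 1.
C(11,1) = 11; 2^1 = 2; 3^10 = 59049.
Coefficient = 11 · 2 · 59049 = 1299078.

1299078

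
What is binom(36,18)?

C(36,18) = (36·35·34·33·32·31·30·29·28·27·26·25·24·23·22·21·20·19) / 18! = 58102407620643984998400000 / 6402373705728000 = 9075135300.

9075135300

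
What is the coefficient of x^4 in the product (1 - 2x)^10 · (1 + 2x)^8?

Coefficient of x^4 = Σ_{j} C(10,j)·(-2)^j·C(8,4-j)·2^(4-j) for j from 0 to 4.
= 1120 + (-8960) + 20160 + (-15360) + 3360 = 320.

320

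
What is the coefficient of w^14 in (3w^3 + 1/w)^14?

General term: C(14,j)·(3w^3)^j·(1/w)^(14-j), with w-exponent 3j − 1(14−j) = 4j − 14.
Set 4j − 14 = 14: j = 7.
C(14,7) = 3432; 3^7 = 2187; 1^7 = 1.
Coefficient = 3432 · 2187 · 1 = 7505784.

7505784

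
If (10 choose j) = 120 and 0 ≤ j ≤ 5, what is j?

3

C(10,j) increases on 0 ≤ j ≤ 5. C(10,2) = 45 and C(10,3) = 120, so j = 3.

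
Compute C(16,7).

11440

C(16,7) = (16·15·14·13·12·11·10) / 7! = 57657600 / 5040 = 11440.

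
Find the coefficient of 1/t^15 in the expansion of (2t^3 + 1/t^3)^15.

General term: C(15,j)·(2t^3)^j·(1/t^3)^(15-j), with t-exponent 3j − 3(15−j) = 6j − 45.
Set 6j − 45 = -15: j = 5.
C(15,5) = 3003; 2^5 = 32; 1^10 = 1.
Coefficient = 3003 · 32 · 1 = 96096.

96096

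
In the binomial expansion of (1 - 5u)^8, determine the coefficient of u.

-40

The general term is C(8,j)·(1)^j·(-5u)^(8-j); the u^1 term has j = 7.
C(8,7) = 8.
Coefficient = C(8,7) · (-5)^1 = 8 · (-5) = -40.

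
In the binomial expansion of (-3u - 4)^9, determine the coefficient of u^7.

-1259712

The general term is C(9,j)·(-3u)^j·(-4)^(9-j); the u^7 term has j = 7.
C(9,7) = 36.
Coefficient = C(9,7) · (-3)^7 · (-4)^2 = 36 · (-2187) · 16 = -1259712.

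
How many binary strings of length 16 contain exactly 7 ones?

Choose the 7 positions: C(16,7) = 11440.

11440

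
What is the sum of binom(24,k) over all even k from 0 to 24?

8388608

Even-k terms of row 24 sum to 2^23 = 8388608.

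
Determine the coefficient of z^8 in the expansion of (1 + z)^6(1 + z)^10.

(1 + z)^6(1 + z)^10 = (1 + z)^16, so the coefficient of z^8 is C(16,8)·1^8 = 12870·1 = 12870.

12870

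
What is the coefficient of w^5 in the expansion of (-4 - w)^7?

-336

The general term is C(7,j)·(-4)^j·(-w)^(7-j); the w^5 term has j = 2.
C(7,2) = 21.
Coefficient = C(7,2) · (-4)^2 · (-1)^5 = 21 · 16 · (-1) = -336.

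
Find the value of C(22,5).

C(22,5) = (22·21·20·19·18) / 5! = 3160080 / 120 = 26334.

26334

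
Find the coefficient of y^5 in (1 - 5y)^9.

The general term is C(9,j)·(1)^j·(-5y)^(9-j); the y^5 term has j = 4.
C(9,4) = 126.
Coefficient = C(9,4) · (-5)^5 = 126 · (-3125) = -393750.

-393750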